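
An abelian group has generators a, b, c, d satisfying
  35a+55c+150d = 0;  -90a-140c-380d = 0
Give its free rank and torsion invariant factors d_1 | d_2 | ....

Answer: M ≅ ℤ^2 ⊕ ℤ/5 ⊕ ℤ/10

Derivation:
rank_ℚ(R)=2; free=4−2=2
SNF(R) diag = [5, 10] → torsion [5, 10]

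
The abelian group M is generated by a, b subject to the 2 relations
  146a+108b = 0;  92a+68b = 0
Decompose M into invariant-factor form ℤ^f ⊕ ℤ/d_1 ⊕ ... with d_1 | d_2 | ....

Answer: M ≅ ℤ/2 ⊕ ℤ/4

Derivation:
rank_ℚ(R)=2; free=2−2=0
SNF(R) diag = [2, 4] → torsion [2, 4]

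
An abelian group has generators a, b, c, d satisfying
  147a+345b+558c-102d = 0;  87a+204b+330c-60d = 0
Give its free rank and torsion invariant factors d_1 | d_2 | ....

Answer: M ≅ ℤ^2 ⊕ ℤ/3 ⊕ ℤ/3

Derivation:
rank_ℚ(R)=2; free=4−2=2
SNF(R) diag = [3, 3] → torsion [3, 3]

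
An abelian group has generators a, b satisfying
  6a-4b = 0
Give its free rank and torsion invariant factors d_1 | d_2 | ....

rank_ℚ(R)=1; free=2−1=1
SNF(R) diag = [2] → torsion [2]

Answer: M ≅ ℤ^1 ⊕ ℤ/2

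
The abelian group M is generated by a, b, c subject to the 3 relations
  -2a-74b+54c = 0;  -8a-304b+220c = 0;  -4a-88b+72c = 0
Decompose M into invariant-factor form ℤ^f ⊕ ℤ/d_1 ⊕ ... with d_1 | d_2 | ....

rank_ℚ(R)=3; free=3−3=0
SNF(R) diag = [2, 4, 12] → torsion [2, 4, 12]

Answer: M ≅ ℤ/2 ⊕ ℤ/4 ⊕ ℤ/12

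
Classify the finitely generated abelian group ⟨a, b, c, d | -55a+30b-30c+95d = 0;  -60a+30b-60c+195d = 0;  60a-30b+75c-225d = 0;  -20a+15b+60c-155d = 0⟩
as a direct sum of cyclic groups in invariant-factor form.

Answer: M ≅ ℤ/5 ⊕ ℤ/15 ⊕ ℤ/15 ⊕ ℤ/15

Derivation:
rank_ℚ(R)=4; free=4−4=0
SNF(R) diag = [5, 15, 15, 15] → torsion [5, 15, 15, 15]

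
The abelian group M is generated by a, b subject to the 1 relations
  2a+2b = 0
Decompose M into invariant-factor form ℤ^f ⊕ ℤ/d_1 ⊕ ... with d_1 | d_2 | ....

rank_ℚ(R)=1; free=2−1=1
SNF(R) diag = [2] → torsion [2]

Answer: M ≅ ℤ^1 ⊕ ℤ/2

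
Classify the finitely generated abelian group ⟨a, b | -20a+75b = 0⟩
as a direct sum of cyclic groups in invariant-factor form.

rank_ℚ(R)=1; free=2−1=1
SNF(R) diag = [5] → torsion [5]

Answer: M ≅ ℤ^1 ⊕ ℤ/5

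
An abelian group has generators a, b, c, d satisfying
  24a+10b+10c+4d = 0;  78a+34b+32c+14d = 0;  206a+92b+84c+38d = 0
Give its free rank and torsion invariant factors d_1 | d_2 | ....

rank_ℚ(R)=3; free=4−3=1
SNF(R) diag = [2, 2, 2] → torsion [2, 2, 2]

Answer: M ≅ ℤ^1 ⊕ ℤ/2 ⊕ ℤ/2 ⊕ ℤ/2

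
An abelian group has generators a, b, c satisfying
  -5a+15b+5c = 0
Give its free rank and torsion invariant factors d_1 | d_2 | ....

rank_ℚ(R)=1; free=3−1=2
SNF(R) diag = [5] → torsion [5]

Answer: M ≅ ℤ^2 ⊕ ℤ/5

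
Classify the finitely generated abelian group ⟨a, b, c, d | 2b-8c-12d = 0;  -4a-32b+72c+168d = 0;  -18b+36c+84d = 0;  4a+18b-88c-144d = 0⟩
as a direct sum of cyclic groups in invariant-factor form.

Answer: M ≅ ℤ/2 ⊕ ℤ/4 ⊕ ℤ/12 ⊕ ℤ/36

Derivation:
rank_ℚ(R)=4; free=4−4=0
SNF(R) diag = [2, 4, 12, 36] → torsion [2, 4, 12, 36]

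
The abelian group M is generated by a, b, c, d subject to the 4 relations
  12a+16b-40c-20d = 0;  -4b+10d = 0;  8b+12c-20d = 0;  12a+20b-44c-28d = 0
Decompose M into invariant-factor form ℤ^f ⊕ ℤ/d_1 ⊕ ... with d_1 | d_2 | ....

rank_ℚ(R)=4; free=4−4=0
SNF(R) diag = [2, 4, 12, 12] → torsion [2, 4, 12, 12]

Answer: M ≅ ℤ/2 ⊕ ℤ/4 ⊕ ℤ/12 ⊕ ℤ/12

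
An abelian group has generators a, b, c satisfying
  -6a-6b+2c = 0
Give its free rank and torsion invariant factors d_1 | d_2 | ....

rank_ℚ(R)=1; free=3−1=2
SNF(R) diag = [2] → torsion [2]

Answer: M ≅ ℤ^2 ⊕ ℤ/2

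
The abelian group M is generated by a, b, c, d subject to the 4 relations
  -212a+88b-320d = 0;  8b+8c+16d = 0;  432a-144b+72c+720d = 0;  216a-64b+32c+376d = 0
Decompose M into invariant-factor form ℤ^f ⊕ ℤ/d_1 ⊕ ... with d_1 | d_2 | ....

Answer: M ≅ ℤ/4 ⊕ ℤ/8 ⊕ ℤ/24 ⊕ ℤ/72

Derivation:
rank_ℚ(R)=4; free=4−4=0
SNF(R) diag = [4, 8, 24, 72] → torsion [4, 8, 24, 72]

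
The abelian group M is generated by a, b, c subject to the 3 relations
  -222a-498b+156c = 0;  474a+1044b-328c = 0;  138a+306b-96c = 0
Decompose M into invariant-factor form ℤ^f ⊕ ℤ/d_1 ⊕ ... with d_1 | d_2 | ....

rank_ℚ(R)=3; free=3−3=0
SNF(R) diag = [2, 6, 12] → torsion [2, 6, 12]

Answer: M ≅ ℤ/2 ⊕ ℤ/6 ⊕ ℤ/12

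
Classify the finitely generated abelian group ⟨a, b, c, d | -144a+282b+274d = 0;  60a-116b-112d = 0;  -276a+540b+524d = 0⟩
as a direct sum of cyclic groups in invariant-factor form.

Answer: M ≅ ℤ^1 ⊕ ℤ/2 ⊕ ℤ/4 ⊕ ℤ/12

Derivation:
rank_ℚ(R)=3; free=4−3=1
SNF(R) diag = [2, 4, 12] → torsion [2, 4, 12]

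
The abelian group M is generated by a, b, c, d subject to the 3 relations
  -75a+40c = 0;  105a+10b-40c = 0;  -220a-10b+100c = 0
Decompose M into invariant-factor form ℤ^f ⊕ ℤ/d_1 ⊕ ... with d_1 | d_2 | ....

Answer: M ≅ ℤ^1 ⊕ ℤ/5 ⊕ ℤ/10 ⊕ ℤ/20

Derivation:
rank_ℚ(R)=3; free=4−3=1
SNF(R) diag = [5, 10, 20] → torsion [5, 10, 20]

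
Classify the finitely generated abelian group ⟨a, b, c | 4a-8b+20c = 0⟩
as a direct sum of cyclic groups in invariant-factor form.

rank_ℚ(R)=1; free=3−1=2
SNF(R) diag = [4] → torsion [4]

Answer: M ≅ ℤ^2 ⊕ ℤ/4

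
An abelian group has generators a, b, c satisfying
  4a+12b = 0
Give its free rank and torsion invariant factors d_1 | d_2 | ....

Answer: M ≅ ℤ^2 ⊕ ℤ/4

Derivation:
rank_ℚ(R)=1; free=3−1=2
SNF(R) diag = [4] → torsion [4]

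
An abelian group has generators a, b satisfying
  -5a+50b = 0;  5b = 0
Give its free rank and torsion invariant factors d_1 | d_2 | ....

rank_ℚ(R)=2; free=2−2=0
SNF(R) diag = [5, 5] → torsion [5, 5]

Answer: M ≅ ℤ/5 ⊕ ℤ/5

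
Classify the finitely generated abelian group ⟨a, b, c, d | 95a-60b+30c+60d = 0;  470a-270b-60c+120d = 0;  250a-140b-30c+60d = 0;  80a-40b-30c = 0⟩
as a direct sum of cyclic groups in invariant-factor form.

rank_ℚ(R)=4; free=4−4=0
SNF(R) diag = [5, 10, 30, 60] → torsion [5, 10, 30, 60]

Answer: M ≅ ℤ/5 ⊕ ℤ/10 ⊕ ℤ/30 ⊕ ℤ/60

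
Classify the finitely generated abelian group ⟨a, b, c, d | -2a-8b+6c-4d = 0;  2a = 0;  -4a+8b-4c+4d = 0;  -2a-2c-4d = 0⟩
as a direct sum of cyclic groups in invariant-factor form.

rank_ℚ(R)=4; free=4−4=0
SNF(R) diag = [2, 2, 4, 8] → torsion [2, 2, 4, 8]

Answer: M ≅ ℤ/2 ⊕ ℤ/2 ⊕ ℤ/4 ⊕ ℤ/8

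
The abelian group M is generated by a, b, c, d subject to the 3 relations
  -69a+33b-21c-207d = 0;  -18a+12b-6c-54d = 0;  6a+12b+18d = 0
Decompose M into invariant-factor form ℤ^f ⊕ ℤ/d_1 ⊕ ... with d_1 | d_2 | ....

Answer: M ≅ ℤ^1 ⊕ ℤ/3 ⊕ ℤ/6 ⊕ ℤ/6

Derivation:
rank_ℚ(R)=3; free=4−3=1
SNF(R) diag = [3, 6, 6] → torsion [3, 6, 6]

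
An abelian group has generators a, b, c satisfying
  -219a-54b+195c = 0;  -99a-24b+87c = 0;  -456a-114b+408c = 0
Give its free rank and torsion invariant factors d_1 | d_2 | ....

Answer: M ≅ ℤ/3 ⊕ ℤ/6 ⊕ ℤ/12

Derivation:
rank_ℚ(R)=3; free=3−3=0
SNF(R) diag = [3, 6, 12] → torsion [3, 6, 12]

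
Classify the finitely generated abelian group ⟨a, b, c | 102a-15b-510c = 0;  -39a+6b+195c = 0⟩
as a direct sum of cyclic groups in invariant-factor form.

Answer: M ≅ ℤ^1 ⊕ ℤ/3 ⊕ ℤ/9

Derivation:
rank_ℚ(R)=2; free=3−2=1
SNF(R) diag = [3, 9] → torsion [3, 9]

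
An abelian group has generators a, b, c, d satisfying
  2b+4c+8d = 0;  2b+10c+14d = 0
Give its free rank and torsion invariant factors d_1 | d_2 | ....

rank_ℚ(R)=2; free=4−2=2
SNF(R) diag = [2, 6] → torsion [2, 6]

Answer: M ≅ ℤ^2 ⊕ ℤ/2 ⊕ ℤ/6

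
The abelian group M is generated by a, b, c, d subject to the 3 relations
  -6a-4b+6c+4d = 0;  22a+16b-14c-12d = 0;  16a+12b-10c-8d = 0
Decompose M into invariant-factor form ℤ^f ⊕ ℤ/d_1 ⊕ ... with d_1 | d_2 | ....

Answer: M ≅ ℤ^1 ⊕ ℤ/2 ⊕ ℤ/2 ⊕ ℤ/4

Derivation:
rank_ℚ(R)=3; free=4−3=1
SNF(R) diag = [2, 2, 4] → torsion [2, 2, 4]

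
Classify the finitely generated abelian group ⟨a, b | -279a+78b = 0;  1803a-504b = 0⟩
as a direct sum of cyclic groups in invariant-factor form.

rank_ℚ(R)=2; free=2−2=0
SNF(R) diag = [3, 6] → torsion [3, 6]

Answer: M ≅ ℤ/3 ⊕ ℤ/6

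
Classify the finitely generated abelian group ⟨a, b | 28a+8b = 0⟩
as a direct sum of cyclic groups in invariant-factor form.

rank_ℚ(R)=1; free=2−1=1
SNF(R) diag = [4] → torsion [4]

Answer: M ≅ ℤ^1 ⊕ ℤ/4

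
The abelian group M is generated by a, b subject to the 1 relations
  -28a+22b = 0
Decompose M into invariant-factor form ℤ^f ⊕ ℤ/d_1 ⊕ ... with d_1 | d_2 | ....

rank_ℚ(R)=1; free=2−1=1
SNF(R) diag = [2] → torsion [2]

Answer: M ≅ ℤ^1 ⊕ ℤ/2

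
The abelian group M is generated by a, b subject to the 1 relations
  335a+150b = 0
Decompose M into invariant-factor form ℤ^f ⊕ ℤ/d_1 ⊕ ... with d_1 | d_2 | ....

Answer: M ≅ ℤ^1 ⊕ ℤ/5

Derivation:
rank_ℚ(R)=1; free=2−1=1
SNF(R) diag = [5] → torsion [5]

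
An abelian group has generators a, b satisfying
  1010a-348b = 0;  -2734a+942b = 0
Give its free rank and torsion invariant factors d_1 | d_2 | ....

Answer: M ≅ ℤ/2 ⊕ ℤ/6

Derivation:
rank_ℚ(R)=2; free=2−2=0
SNF(R) diag = [2, 6] → torsion [2, 6]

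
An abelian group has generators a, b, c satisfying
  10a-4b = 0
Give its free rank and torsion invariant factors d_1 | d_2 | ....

rank_ℚ(R)=1; free=3−1=2
SNF(R) diag = [2] → torsion [2]

Answer: M ≅ ℤ^2 ⊕ ℤ/2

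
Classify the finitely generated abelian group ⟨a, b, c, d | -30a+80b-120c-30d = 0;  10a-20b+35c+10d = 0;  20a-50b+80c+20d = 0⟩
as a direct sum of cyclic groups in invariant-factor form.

rank_ℚ(R)=3; free=4−3=1
SNF(R) diag = [5, 10, 10] → torsion [5, 10, 10]

Answer: M ≅ ℤ^1 ⊕ ℤ/5 ⊕ ℤ/10 ⊕ ℤ/10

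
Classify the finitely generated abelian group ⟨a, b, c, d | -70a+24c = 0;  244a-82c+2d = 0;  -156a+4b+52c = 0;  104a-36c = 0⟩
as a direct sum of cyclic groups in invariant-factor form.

Answer: M ≅ ℤ/2 ⊕ ℤ/2 ⊕ ℤ/4 ⊕ ℤ/12

Derivation:
rank_ℚ(R)=4; free=4−4=0
SNF(R) diag = [2, 2, 4, 12] → torsion [2, 2, 4, 12]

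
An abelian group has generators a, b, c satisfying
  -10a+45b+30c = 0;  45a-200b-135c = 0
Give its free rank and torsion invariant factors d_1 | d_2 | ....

rank_ℚ(R)=2; free=3−2=1
SNF(R) diag = [5, 5] → torsion [5, 5]

Answer: M ≅ ℤ^1 ⊕ ℤ/5 ⊕ ℤ/5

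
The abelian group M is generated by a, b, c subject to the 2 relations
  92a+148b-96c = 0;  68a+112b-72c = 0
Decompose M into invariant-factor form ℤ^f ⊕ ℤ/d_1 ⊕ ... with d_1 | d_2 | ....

Answer: M ≅ ℤ^1 ⊕ ℤ/4 ⊕ ℤ/12

Derivation:
rank_ℚ(R)=2; free=3−2=1
SNF(R) diag = [4, 12] → torsion [4, 12]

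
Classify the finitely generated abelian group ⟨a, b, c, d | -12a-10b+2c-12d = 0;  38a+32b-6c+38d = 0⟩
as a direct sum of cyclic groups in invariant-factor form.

Answer: M ≅ ℤ^2 ⊕ ℤ/2 ⊕ ℤ/2

Derivation:
rank_ℚ(R)=2; free=4−2=2
SNF(R) diag = [2, 2] → torsion [2, 2]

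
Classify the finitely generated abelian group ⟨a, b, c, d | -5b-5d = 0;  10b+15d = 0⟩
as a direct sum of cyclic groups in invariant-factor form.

rank_ℚ(R)=2; free=4−2=2
SNF(R) diag = [5, 5] → torsion [5, 5]

Answer: M ≅ ℤ^2 ⊕ ℤ/5 ⊕ ℤ/5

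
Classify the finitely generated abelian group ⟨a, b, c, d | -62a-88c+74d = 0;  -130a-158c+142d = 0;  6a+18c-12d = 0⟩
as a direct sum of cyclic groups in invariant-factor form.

Answer: M ≅ ℤ^1 ⊕ ℤ/2 ⊕ ℤ/6 ⊕ ℤ/18

Derivation:
rank_ℚ(R)=3; free=4−3=1
SNF(R) diag = [2, 6, 18] → torsion [2, 6, 18]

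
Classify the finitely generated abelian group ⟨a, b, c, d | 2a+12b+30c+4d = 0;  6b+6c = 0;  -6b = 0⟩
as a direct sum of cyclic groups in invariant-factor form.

rank_ℚ(R)=3; free=4−3=1
SNF(R) diag = [2, 6, 6] → torsion [2, 6, 6]

Answer: M ≅ ℤ^1 ⊕ ℤ/2 ⊕ ℤ/6 ⊕ ℤ/6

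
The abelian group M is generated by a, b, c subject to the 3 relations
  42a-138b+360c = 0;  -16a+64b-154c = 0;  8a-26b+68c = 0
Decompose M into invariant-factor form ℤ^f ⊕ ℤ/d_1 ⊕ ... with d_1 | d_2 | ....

rank_ℚ(R)=3; free=3−3=0
SNF(R) diag = [2, 6, 6] → torsion [2, 6, 6]

Answer: M ≅ ℤ/2 ⊕ ℤ/6 ⊕ ℤ/6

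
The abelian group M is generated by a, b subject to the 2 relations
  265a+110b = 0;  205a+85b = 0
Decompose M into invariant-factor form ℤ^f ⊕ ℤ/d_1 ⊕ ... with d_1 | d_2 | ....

Answer: M ≅ ℤ/5 ⊕ ℤ/5

Derivation:
rank_ℚ(R)=2; free=2−2=0
SNF(R) diag = [5, 5] → torsion [5, 5]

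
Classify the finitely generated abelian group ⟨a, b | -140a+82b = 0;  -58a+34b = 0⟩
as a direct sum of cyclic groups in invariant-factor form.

rank_ℚ(R)=2; free=2−2=0
SNF(R) diag = [2, 2] → torsion [2, 2]

Answer: M ≅ ℤ/2 ⊕ ℤ/2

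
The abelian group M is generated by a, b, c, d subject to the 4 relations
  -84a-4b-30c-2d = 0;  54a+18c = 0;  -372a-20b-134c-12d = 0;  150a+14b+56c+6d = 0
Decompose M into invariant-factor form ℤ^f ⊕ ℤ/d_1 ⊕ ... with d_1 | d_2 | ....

Answer: M ≅ ℤ/2 ⊕ ℤ/2 ⊕ ℤ/6 ⊕ ℤ/18

Derivation:
rank_ℚ(R)=4; free=4−4=0
SNF(R) diag = [2, 2, 6, 18] → torsion [2, 2, 6, 18]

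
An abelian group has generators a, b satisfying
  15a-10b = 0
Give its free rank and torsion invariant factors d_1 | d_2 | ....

rank_ℚ(R)=1; free=2−1=1
SNF(R) diag = [5] → torsion [5]

Answer: M ≅ ℤ^1 ⊕ ℤ/5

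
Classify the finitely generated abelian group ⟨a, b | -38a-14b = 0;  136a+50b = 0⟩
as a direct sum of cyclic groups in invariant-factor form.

rank_ℚ(R)=2; free=2−2=0
SNF(R) diag = [2, 2] → torsion [2, 2]

Answer: M ≅ ℤ/2 ⊕ ℤ/2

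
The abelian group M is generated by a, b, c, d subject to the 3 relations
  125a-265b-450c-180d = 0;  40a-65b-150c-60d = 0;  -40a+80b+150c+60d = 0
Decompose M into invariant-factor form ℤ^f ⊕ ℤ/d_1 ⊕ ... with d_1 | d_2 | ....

rank_ℚ(R)=3; free=4−3=1
SNF(R) diag = [5, 15, 30] → torsion [5, 15, 30]

Answer: M ≅ ℤ^1 ⊕ ℤ/5 ⊕ ℤ/15 ⊕ ℤ/30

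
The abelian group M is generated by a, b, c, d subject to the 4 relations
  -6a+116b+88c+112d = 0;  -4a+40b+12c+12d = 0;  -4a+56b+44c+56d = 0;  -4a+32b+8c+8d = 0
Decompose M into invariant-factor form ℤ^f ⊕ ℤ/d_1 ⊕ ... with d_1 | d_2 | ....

Answer: M ≅ ℤ/2 ⊕ ℤ/4 ⊕ ℤ/12 ⊕ ℤ/24

Derivation:
rank_ℚ(R)=4; free=4−4=0
SNF(R) diag = [2, 4, 12, 24] → torsion [2, 4, 12, 24]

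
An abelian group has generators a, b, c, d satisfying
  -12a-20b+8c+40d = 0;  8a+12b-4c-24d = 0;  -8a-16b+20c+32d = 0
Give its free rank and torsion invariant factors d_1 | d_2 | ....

Answer: M ≅ ℤ^1 ⊕ ℤ/4 ⊕ ℤ/4 ⊕ ℤ/12

Derivation:
rank_ℚ(R)=3; free=4−3=1
SNF(R) diag = [4, 4, 12] → torsion [4, 4, 12]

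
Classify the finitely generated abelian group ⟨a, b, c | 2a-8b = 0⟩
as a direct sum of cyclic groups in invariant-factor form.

rank_ℚ(R)=1; free=3−1=2
SNF(R) diag = [2] → torsion [2]

Answer: M ≅ ℤ^2 ⊕ ℤ/2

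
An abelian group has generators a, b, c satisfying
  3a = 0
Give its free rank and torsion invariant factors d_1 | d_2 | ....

Answer: M ≅ ℤ^2 ⊕ ℤ/3

Derivation:
rank_ℚ(R)=1; free=3−1=2
SNF(R) diag = [3] → torsion [3]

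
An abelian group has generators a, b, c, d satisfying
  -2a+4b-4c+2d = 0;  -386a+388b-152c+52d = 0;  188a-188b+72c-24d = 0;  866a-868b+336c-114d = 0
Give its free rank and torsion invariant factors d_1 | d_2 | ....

rank_ℚ(R)=4; free=4−4=0
SNF(R) diag = [2, 2, 4, 12] → torsion [2, 2, 4, 12]

Answer: M ≅ ℤ/2 ⊕ ℤ/2 ⊕ ℤ/4 ⊕ ℤ/12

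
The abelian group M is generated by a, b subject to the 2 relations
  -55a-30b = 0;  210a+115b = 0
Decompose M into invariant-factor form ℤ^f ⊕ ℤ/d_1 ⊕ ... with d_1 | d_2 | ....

rank_ℚ(R)=2; free=2−2=0
SNF(R) diag = [5, 5] → torsion [5, 5]

Answer: M ≅ ℤ/5 ⊕ ℤ/5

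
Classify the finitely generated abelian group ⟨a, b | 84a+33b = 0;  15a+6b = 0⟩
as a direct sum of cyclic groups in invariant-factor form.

Answer: M ≅ ℤ/3 ⊕ ℤ/3

Derivation:
rank_ℚ(R)=2; free=2−2=0
SNF(R) diag = [3, 3] → torsion [3, 3]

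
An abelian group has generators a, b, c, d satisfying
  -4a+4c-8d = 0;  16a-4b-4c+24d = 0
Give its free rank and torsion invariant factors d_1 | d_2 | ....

rank_ℚ(R)=2; free=4−2=2
SNF(R) diag = [4, 4] → torsion [4, 4]

Answer: M ≅ ℤ^2 ⊕ ℤ/4 ⊕ ℤ/4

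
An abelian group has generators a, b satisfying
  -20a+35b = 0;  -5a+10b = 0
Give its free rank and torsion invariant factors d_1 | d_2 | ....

rank_ℚ(R)=2; free=2−2=0
SNF(R) diag = [5, 5] → torsion [5, 5]

Answer: M ≅ ℤ/5 ⊕ ℤ/5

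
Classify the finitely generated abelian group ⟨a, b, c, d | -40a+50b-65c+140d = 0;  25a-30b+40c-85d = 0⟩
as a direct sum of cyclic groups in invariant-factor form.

rank_ℚ(R)=2; free=4−2=2
SNF(R) diag = [5, 5] → torsion [5, 5]

Answer: M ≅ ℤ^2 ⊕ ℤ/5 ⊕ ℤ/5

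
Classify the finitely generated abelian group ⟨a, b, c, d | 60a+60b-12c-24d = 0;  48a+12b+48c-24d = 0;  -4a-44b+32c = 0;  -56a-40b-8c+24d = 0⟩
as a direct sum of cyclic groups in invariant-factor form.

Answer: M ≅ ℤ/4 ⊕ ℤ/12 ⊕ ℤ/12 ⊕ ℤ/24

Derivation:
rank_ℚ(R)=4; free=4−4=0
SNF(R) diag = [4, 12, 12, 24] → torsion [4, 12, 12, 24]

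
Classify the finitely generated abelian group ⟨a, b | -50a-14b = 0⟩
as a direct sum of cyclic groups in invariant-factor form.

Answer: M ≅ ℤ^1 ⊕ ℤ/2

Derivation:
rank_ℚ(R)=1; free=2−1=1
SNF(R) diag = [2] → torsion [2]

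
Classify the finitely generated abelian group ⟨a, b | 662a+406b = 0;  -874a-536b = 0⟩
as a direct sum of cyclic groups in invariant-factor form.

rank_ℚ(R)=2; free=2−2=0
SNF(R) diag = [2, 6] → torsion [2, 6]

Answer: M ≅ ℤ/2 ⊕ ℤ/6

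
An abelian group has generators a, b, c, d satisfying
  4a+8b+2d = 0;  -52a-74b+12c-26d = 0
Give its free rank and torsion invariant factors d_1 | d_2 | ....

Answer: M ≅ ℤ^2 ⊕ ℤ/2 ⊕ ℤ/6

Derivation:
rank_ℚ(R)=2; free=4−2=2
SNF(R) diag = [2, 6] → torsion [2, 6]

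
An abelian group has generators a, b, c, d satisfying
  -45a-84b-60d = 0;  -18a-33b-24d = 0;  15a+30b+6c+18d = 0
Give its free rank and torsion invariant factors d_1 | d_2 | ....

Answer: M ≅ ℤ^1 ⊕ ℤ/3 ⊕ ℤ/3 ⊕ ℤ/6

Derivation:
rank_ℚ(R)=3; free=4−3=1
SNF(R) diag = [3, 3, 6] → torsion [3, 3, 6]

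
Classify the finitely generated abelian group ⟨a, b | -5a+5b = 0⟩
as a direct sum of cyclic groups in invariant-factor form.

rank_ℚ(R)=1; free=2−1=1
SNF(R) diag = [5] → torsion [5]

Answer: M ≅ ℤ^1 ⊕ ℤ/5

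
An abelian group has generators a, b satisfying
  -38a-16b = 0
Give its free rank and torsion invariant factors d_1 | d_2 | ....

Answer: M ≅ ℤ^1 ⊕ ℤ/2

Derivation:
rank_ℚ(R)=1; free=2−1=1
SNF(R) diag = [2] → torsion [2]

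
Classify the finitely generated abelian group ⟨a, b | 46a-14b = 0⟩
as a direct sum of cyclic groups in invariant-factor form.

rank_ℚ(R)=1; free=2−1=1
SNF(R) diag = [2] → torsion [2]

Answer: M ≅ ℤ^1 ⊕ ℤ/2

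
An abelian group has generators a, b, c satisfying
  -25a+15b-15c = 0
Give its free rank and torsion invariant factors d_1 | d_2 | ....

Answer: M ≅ ℤ^2 ⊕ ℤ/5

Derivation:
rank_ℚ(R)=1; free=3−1=2
SNF(R) diag = [5] → torsion [5]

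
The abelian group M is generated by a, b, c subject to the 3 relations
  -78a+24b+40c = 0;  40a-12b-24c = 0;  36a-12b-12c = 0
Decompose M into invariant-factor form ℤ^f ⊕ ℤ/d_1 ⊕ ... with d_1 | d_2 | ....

rank_ℚ(R)=3; free=3−3=0
SNF(R) diag = [2, 4, 12] → torsion [2, 4, 12]

Answer: M ≅ ℤ/2 ⊕ ℤ/4 ⊕ ℤ/12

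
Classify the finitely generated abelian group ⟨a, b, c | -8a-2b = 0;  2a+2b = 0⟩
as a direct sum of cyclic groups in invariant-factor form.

Answer: M ≅ ℤ^1 ⊕ ℤ/2 ⊕ ℤ/6

Derivation:
rank_ℚ(R)=2; free=3−2=1
SNF(R) diag = [2, 6] → torsion [2, 6]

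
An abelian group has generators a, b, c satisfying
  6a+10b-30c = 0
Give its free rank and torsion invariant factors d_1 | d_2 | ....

Answer: M ≅ ℤ^2 ⊕ ℤ/2

Derivation:
rank_ℚ(R)=1; free=3−1=2
SNF(R) diag = [2] → torsion [2]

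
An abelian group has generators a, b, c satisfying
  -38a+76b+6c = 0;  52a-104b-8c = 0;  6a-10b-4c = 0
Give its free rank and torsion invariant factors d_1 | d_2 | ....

Answer: M ≅ ℤ/2 ⊕ ℤ/2 ⊕ ℤ/4

Derivation:
rank_ℚ(R)=3; free=3−3=0
SNF(R) diag = [2, 2, 4] → torsion [2, 2, 4]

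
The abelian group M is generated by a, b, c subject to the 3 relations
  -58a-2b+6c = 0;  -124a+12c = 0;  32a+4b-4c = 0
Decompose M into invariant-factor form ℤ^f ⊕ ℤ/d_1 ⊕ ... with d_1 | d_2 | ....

rank_ℚ(R)=3; free=3−3=0
SNF(R) diag = [2, 4, 4] → torsion [2, 4, 4]

Answer: M ≅ ℤ/2 ⊕ ℤ/4 ⊕ ℤ/4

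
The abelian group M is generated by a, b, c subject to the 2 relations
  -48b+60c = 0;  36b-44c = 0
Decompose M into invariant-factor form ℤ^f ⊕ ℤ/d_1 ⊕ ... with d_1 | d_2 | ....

rank_ℚ(R)=2; free=3−2=1
SNF(R) diag = [4, 12] → torsion [4, 12]

Answer: M ≅ ℤ^1 ⊕ ℤ/4 ⊕ ℤ/12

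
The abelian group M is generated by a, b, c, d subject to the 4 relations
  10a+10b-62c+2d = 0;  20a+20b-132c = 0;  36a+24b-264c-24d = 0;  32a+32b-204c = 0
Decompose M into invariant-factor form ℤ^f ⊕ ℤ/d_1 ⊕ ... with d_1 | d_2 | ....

rank_ℚ(R)=4; free=4−4=0
SNF(R) diag = [2, 4, 12, 36] → torsion [2, 4, 12, 36]

Answer: M ≅ ℤ/2 ⊕ ℤ/4 ⊕ ℤ/12 ⊕ ℤ/36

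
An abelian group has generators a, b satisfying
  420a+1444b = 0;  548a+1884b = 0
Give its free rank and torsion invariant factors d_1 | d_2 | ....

Answer: M ≅ ℤ/4 ⊕ ℤ/8

Derivation:
rank_ℚ(R)=2; free=2−2=0
SNF(R) diag = [4, 8] → torsion [4, 8]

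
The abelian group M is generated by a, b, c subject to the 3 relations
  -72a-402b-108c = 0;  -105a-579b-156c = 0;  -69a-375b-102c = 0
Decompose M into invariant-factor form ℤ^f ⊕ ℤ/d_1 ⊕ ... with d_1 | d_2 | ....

rank_ℚ(R)=3; free=3−3=0
SNF(R) diag = [3, 6, 18] → torsion [3, 6, 18]

Answer: M ≅ ℤ/3 ⊕ ℤ/6 ⊕ ℤ/18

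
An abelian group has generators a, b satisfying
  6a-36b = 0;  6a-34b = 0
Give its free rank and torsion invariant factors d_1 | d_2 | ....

rank_ℚ(R)=2; free=2−2=0
SNF(R) diag = [2, 6] → torsion [2, 6]

Answer: M ≅ ℤ/2 ⊕ ℤ/6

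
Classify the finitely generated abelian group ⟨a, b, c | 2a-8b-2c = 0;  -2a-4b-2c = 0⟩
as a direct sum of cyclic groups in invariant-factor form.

Answer: M ≅ ℤ^1 ⊕ ℤ/2 ⊕ ℤ/4

Derivation:
rank_ℚ(R)=2; free=3−2=1
SNF(R) diag = [2, 4] → torsion [2, 4]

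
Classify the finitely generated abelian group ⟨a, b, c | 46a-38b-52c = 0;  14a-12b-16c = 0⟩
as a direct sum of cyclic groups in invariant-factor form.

Answer: M ≅ ℤ^1 ⊕ ℤ/2 ⊕ ℤ/2

Derivation:
rank_ℚ(R)=2; free=3−2=1
SNF(R) diag = [2, 2] → torsion [2, 2]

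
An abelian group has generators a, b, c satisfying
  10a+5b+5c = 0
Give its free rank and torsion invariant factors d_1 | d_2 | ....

Answer: M ≅ ℤ^2 ⊕ ℤ/5

Derivation:
rank_ℚ(R)=1; free=3−1=2
SNF(R) diag = [5] → torsion [5]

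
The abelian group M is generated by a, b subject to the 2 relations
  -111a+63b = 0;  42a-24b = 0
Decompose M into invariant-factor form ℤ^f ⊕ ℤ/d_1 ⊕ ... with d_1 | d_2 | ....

rank_ℚ(R)=2; free=2−2=0
SNF(R) diag = [3, 6] → torsion [3, 6]

Answer: M ≅ ℤ/3 ⊕ ℤ/6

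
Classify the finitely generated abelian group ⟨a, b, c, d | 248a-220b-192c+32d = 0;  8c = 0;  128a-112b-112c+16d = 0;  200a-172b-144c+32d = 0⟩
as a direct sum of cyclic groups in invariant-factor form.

rank_ℚ(R)=4; free=4−4=0
SNF(R) diag = [4, 8, 16, 48] → torsion [4, 8, 16, 48]

Answer: M ≅ ℤ/4 ⊕ ℤ/8 ⊕ ℤ/16 ⊕ ℤ/48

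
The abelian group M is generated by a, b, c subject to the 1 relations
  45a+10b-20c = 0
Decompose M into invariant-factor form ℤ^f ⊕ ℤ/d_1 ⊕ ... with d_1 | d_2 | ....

Answer: M ≅ ℤ^2 ⊕ ℤ/5

Derivation:
rank_ℚ(R)=1; free=3−1=2
SNF(R) diag = [5] → torsion [5]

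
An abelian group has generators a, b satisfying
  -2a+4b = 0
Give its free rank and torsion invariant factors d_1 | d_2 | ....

Answer: M ≅ ℤ^1 ⊕ ℤ/2

Derivation:
rank_ℚ(R)=1; free=2−1=1
SNF(R) diag = [2] → torsion [2]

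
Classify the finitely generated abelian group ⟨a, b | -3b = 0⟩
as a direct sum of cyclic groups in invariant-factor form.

rank_ℚ(R)=1; free=2−1=1
SNF(R) diag = [3] → torsion [3]

Answer: M ≅ ℤ^1 ⊕ ℤ/3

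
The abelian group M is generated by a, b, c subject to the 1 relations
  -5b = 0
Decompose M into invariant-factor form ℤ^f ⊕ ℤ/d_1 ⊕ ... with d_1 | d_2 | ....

Answer: M ≅ ℤ^2 ⊕ ℤ/5

Derivation:
rank_ℚ(R)=1; free=3−1=2
SNF(R) diag = [5] → torsion [5]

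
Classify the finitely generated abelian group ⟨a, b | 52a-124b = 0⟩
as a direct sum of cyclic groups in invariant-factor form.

rank_ℚ(R)=1; free=2−1=1
SNF(R) diag = [4] → torsion [4]

Answer: M ≅ ℤ^1 ⊕ ℤ/4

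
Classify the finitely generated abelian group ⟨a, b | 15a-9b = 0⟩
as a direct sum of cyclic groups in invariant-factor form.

rank_ℚ(R)=1; free=2−1=1
SNF(R) diag = [3] → torsion [3]

Answer: M ≅ ℤ^1 ⊕ ℤ/3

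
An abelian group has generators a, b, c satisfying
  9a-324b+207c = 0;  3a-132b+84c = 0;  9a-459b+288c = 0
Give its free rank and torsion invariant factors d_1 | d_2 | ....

rank_ℚ(R)=3; free=3−3=0
SNF(R) diag = [3, 9, 27] → torsion [3, 9, 27]

Answer: M ≅ ℤ/3 ⊕ ℤ/9 ⊕ ℤ/27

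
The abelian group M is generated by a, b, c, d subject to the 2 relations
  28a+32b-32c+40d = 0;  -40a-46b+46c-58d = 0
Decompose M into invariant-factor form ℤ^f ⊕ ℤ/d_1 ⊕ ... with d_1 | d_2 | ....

rank_ℚ(R)=2; free=4−2=2
SNF(R) diag = [2, 4] → torsion [2, 4]

Answer: M ≅ ℤ^2 ⊕ ℤ/2 ⊕ ℤ/4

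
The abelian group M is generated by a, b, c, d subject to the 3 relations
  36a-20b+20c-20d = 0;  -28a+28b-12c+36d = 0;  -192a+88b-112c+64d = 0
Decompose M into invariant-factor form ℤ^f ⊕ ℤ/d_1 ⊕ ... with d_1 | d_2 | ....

Answer: M ≅ ℤ^1 ⊕ ℤ/4 ⊕ ℤ/8 ⊕ ℤ/24

Derivation:
rank_ℚ(R)=3; free=4−3=1
SNF(R) diag = [4, 8, 24] → torsion [4, 8, 24]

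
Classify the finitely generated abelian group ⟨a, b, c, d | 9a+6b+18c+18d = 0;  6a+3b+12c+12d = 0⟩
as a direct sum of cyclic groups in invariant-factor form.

Answer: M ≅ ℤ^2 ⊕ ℤ/3 ⊕ ℤ/3

Derivation:
rank_ℚ(R)=2; free=4−2=2
SNF(R) diag = [3, 3] → torsion [3, 3]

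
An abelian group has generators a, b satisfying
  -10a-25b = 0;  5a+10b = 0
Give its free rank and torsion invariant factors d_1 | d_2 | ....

Answer: M ≅ ℤ/5 ⊕ ℤ/5

Derivation:
rank_ℚ(R)=2; free=2−2=0
SNF(R) diag = [5, 5] → torsion [5, 5]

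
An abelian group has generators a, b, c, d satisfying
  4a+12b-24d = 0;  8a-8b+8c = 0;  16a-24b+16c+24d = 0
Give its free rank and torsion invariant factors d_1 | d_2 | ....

rank_ℚ(R)=3; free=4−3=1
SNF(R) diag = [4, 8, 8] → torsion [4, 8, 8]

Answer: M ≅ ℤ^1 ⊕ ℤ/4 ⊕ ℤ/8 ⊕ ℤ/8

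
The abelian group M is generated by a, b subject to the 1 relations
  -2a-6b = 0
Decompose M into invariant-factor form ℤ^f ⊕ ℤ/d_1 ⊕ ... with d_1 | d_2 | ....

Answer: M ≅ ℤ^1 ⊕ ℤ/2

Derivation:
rank_ℚ(R)=1; free=2−1=1
SNF(R) diag = [2] → torsion [2]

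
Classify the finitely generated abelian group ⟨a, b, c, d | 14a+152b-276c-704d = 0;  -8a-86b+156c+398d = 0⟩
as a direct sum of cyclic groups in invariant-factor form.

rank_ℚ(R)=2; free=4−2=2
SNF(R) diag = [2, 6] → torsion [2, 6]

Answer: M ≅ ℤ^2 ⊕ ℤ/2 ⊕ ℤ/6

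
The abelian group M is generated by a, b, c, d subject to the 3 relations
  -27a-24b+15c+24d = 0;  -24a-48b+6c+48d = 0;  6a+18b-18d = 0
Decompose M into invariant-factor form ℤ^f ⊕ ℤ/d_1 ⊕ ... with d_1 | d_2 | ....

Answer: M ≅ ℤ^1 ⊕ ℤ/3 ⊕ ℤ/6 ⊕ ℤ/6

Derivation:
rank_ℚ(R)=3; free=4−3=1
SNF(R) diag = [3, 6, 6] → torsion [3, 6, 6]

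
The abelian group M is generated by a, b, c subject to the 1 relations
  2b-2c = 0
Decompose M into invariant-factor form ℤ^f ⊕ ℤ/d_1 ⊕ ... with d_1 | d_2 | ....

rank_ℚ(R)=1; free=3−1=2
SNF(R) diag = [2] → torsion [2]

Answer: M ≅ ℤ^2 ⊕ ℤ/2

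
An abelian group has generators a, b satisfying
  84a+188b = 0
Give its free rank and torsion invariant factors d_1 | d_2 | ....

Answer: M ≅ ℤ^1 ⊕ ℤ/4

Derivation:
rank_ℚ(R)=1; free=2−1=1
SNF(R) diag = [4] → torsion [4]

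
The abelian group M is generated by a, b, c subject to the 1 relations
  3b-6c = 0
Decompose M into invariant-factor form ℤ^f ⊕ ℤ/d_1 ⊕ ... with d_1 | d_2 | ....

rank_ℚ(R)=1; free=3−1=2
SNF(R) diag = [3] → torsion [3]

Answer: M ≅ ℤ^2 ⊕ ℤ/3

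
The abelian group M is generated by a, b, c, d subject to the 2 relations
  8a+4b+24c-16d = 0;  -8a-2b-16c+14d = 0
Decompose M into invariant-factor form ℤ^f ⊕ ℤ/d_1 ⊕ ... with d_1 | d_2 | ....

Answer: M ≅ ℤ^2 ⊕ ℤ/2 ⊕ ℤ/4

Derivation:
rank_ℚ(R)=2; free=4−2=2
SNF(R) diag = [2, 4] → torsion [2, 4]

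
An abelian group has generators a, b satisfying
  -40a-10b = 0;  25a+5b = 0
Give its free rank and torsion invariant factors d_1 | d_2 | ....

Answer: M ≅ ℤ/5 ⊕ ℤ/10

Derivation:
rank_ℚ(R)=2; free=2−2=0
SNF(R) diag = [5, 10] → torsion [5, 10]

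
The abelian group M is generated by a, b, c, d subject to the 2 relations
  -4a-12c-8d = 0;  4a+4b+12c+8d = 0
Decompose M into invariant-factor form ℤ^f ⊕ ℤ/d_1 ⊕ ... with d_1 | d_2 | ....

rank_ℚ(R)=2; free=4−2=2
SNF(R) diag = [4, 4] → torsion [4, 4]

Answer: M ≅ ℤ^2 ⊕ ℤ/4 ⊕ ℤ/4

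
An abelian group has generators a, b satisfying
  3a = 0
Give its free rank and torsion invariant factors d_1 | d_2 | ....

Answer: M ≅ ℤ^1 ⊕ ℤ/3

Derivation:
rank_ℚ(R)=1; free=2−1=1
SNF(R) diag = [3] → torsion [3]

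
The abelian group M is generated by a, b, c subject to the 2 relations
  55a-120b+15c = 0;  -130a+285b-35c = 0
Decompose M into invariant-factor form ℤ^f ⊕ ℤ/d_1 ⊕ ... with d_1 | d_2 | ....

rank_ℚ(R)=2; free=3−2=1
SNF(R) diag = [5, 5] → torsion [5, 5]

Answer: M ≅ ℤ^1 ⊕ ℤ/5 ⊕ ℤ/5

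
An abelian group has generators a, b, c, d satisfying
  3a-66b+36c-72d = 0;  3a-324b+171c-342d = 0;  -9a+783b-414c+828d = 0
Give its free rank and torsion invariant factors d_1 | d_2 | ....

rank_ℚ(R)=3; free=4−3=1
SNF(R) diag = [3, 3, 9] → torsion [3, 3, 9]

Answer: M ≅ ℤ^1 ⊕ ℤ/3 ⊕ ℤ/3 ⊕ ℤ/9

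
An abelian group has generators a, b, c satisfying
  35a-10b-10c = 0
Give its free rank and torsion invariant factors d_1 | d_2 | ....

Answer: M ≅ ℤ^2 ⊕ ℤ/5

Derivation:
rank_ℚ(R)=1; free=3−1=2
SNF(R) diag = [5] → torsion [5]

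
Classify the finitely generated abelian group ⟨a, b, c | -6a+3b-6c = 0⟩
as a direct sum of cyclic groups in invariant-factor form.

rank_ℚ(R)=1; free=3−1=2
SNF(R) diag = [3] → torsion [3]

Answer: M ≅ ℤ^2 ⊕ ℤ/3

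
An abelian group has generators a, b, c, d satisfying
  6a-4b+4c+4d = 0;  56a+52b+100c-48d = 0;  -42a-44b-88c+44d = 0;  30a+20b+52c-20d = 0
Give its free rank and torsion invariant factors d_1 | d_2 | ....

Answer: M ≅ ℤ/2 ⊕ ℤ/4 ⊕ ℤ/12 ⊕ ℤ/24

Derivation:
rank_ℚ(R)=4; free=4−4=0
SNF(R) diag = [2, 4, 12, 24] → torsion [2, 4, 12, 24]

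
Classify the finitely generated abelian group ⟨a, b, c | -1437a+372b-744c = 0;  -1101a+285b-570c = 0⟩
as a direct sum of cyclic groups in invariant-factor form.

rank_ℚ(R)=2; free=3−2=1
SNF(R) diag = [3, 9] → torsion [3, 9]

Answer: M ≅ ℤ^1 ⊕ ℤ/3 ⊕ ℤ/9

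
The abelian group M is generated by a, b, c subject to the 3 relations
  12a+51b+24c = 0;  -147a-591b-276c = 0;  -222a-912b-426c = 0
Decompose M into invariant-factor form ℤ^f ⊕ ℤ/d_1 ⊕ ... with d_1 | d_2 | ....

Answer: M ≅ ℤ/3 ⊕ ℤ/9 ⊕ ℤ/18

Derivation:
rank_ℚ(R)=3; free=3−3=0
SNF(R) diag = [3, 9, 18] → torsion [3, 9, 18]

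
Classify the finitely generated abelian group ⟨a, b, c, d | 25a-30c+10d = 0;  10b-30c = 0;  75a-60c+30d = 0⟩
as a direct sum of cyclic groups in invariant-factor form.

Answer: M ≅ ℤ^1 ⊕ ℤ/5 ⊕ ℤ/10 ⊕ ℤ/30

Derivation:
rank_ℚ(R)=3; free=4−3=1
SNF(R) diag = [5, 10, 30] → torsion [5, 10, 30]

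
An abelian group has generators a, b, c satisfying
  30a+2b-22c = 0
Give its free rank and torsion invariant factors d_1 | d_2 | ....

Answer: M ≅ ℤ^2 ⊕ ℤ/2

Derivation:
rank_ℚ(R)=1; free=3−1=2
SNF(R) diag = [2] → torsion [2]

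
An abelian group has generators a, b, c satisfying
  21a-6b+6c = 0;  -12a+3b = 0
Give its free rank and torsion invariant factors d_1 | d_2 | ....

Answer: M ≅ ℤ^1 ⊕ ℤ/3 ⊕ ℤ/3

Derivation:
rank_ℚ(R)=2; free=3−2=1
SNF(R) diag = [3, 3] → torsion [3, 3]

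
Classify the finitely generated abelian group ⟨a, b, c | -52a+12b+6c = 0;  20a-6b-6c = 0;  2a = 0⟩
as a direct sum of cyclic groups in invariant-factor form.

Answer: M ≅ ℤ/2 ⊕ ℤ/6 ⊕ ℤ/6

Derivation:
rank_ℚ(R)=3; free=3−3=0
SNF(R) diag = [2, 6, 6] → torsion [2, 6, 6]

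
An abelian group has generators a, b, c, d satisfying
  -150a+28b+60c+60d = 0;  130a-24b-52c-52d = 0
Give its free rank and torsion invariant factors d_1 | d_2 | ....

Answer: M ≅ ℤ^2 ⊕ ℤ/2 ⊕ ℤ/4

Derivation:
rank_ℚ(R)=2; free=4−2=2
SNF(R) diag = [2, 4] → torsion [2, 4]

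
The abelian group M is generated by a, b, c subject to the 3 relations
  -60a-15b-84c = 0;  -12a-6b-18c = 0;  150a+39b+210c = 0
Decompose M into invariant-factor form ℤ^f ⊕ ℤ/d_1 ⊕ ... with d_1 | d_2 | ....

rank_ℚ(R)=3; free=3−3=0
SNF(R) diag = [3, 6, 6] → torsion [3, 6, 6]

Answer: M ≅ ℤ/3 ⊕ ℤ/6 ⊕ ℤ/6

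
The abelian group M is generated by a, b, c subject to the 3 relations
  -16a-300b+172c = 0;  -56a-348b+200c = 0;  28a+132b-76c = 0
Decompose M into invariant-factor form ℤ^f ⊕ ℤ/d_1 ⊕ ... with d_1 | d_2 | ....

rank_ℚ(R)=3; free=3−3=0
SNF(R) diag = [4, 12, 12] → torsion [4, 12, 12]

Answer: M ≅ ℤ/4 ⊕ ℤ/12 ⊕ ℤ/12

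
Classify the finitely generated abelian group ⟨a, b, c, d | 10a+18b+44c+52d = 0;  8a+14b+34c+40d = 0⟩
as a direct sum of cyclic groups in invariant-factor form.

Answer: M ≅ ℤ^2 ⊕ ℤ/2 ⊕ ℤ/2

Derivation:
rank_ℚ(R)=2; free=4−2=2
SNF(R) diag = [2, 2] → torsion [2, 2]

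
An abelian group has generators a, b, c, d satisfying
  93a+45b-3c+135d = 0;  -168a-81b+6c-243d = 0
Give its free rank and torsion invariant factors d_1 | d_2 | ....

Answer: M ≅ ℤ^2 ⊕ ℤ/3 ⊕ ℤ/9

Derivation:
rank_ℚ(R)=2; free=4−2=2
SNF(R) diag = [3, 9] → torsion [3, 9]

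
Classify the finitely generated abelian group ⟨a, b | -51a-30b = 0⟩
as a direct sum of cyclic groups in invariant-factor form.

Answer: M ≅ ℤ^1 ⊕ ℤ/3

Derivation:
rank_ℚ(R)=1; free=2−1=1
SNF(R) diag = [3] → torsion [3]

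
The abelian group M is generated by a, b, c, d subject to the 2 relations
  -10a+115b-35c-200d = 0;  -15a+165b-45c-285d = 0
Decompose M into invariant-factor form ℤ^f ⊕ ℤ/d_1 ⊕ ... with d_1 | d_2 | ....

rank_ℚ(R)=2; free=4−2=2
SNF(R) diag = [5, 15] → torsion [5, 15]

Answer: M ≅ ℤ^2 ⊕ ℤ/5 ⊕ ℤ/15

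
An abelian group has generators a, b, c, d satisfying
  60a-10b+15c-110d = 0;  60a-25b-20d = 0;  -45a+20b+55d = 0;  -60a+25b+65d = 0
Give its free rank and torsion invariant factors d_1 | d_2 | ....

Answer: M ≅ ℤ/5 ⊕ ℤ/15 ⊕ ℤ/15 ⊕ ℤ/45

Derivation:
rank_ℚ(R)=4; free=4−4=0
SNF(R) diag = [5, 15, 15, 45] → torsion [5, 15, 15, 45]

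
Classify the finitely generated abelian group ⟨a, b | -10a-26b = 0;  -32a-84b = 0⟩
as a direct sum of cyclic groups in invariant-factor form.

Answer: M ≅ ℤ/2 ⊕ ℤ/4

Derivation:
rank_ℚ(R)=2; free=2−2=0
SNF(R) diag = [2, 4] → torsion [2, 4]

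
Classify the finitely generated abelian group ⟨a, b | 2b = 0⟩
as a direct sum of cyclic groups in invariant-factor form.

Answer: M ≅ ℤ^1 ⊕ ℤ/2

Derivation:
rank_ℚ(R)=1; free=2−1=1
SNF(R) diag = [2] → torsion [2]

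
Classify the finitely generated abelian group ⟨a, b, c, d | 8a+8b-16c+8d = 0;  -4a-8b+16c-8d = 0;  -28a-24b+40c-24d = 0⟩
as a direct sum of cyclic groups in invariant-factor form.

Answer: M ≅ ℤ^1 ⊕ ℤ/4 ⊕ ℤ/8 ⊕ ℤ/8

Derivation:
rank_ℚ(R)=3; free=4−3=1
SNF(R) diag = [4, 8, 8] → torsion [4, 8, 8]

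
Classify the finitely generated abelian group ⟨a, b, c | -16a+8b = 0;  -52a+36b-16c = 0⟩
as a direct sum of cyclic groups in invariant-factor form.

rank_ℚ(R)=2; free=3−2=1
SNF(R) diag = [4, 8] → torsion [4, 8]

Answer: M ≅ ℤ^1 ⊕ ℤ/4 ⊕ ℤ/8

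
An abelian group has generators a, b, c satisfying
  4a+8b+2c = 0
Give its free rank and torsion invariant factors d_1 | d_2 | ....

rank_ℚ(R)=1; free=3−1=2
SNF(R) diag = [2] → torsion [2]

Answer: M ≅ ℤ^2 ⊕ ℤ/2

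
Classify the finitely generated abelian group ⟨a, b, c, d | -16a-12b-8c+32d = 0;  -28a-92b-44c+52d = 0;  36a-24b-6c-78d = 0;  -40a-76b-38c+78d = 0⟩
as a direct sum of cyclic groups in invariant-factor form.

rank_ℚ(R)=4; free=4−4=0
SNF(R) diag = [2, 4, 12, 36] → torsion [2, 4, 12, 36]

Answer: M ≅ ℤ/2 ⊕ ℤ/4 ⊕ ℤ/12 ⊕ ℤ/36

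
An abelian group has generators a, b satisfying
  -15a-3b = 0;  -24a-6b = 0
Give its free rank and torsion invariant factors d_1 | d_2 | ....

Answer: M ≅ ℤ/3 ⊕ ℤ/6

Derivation:
rank_ℚ(R)=2; free=2−2=0
SNF(R) diag = [3, 6] → torsion [3, 6]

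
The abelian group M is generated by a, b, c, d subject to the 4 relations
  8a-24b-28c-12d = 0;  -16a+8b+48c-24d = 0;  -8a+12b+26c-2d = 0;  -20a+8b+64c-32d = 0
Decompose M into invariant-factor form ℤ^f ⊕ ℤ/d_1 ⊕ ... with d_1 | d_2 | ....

Answer: M ≅ ℤ/2 ⊕ ℤ/4 ⊕ ℤ/8 ⊕ ℤ/8

Derivation:
rank_ℚ(R)=4; free=4−4=0
SNF(R) diag = [2, 4, 8, 8] → torsion [2, 4, 8, 8]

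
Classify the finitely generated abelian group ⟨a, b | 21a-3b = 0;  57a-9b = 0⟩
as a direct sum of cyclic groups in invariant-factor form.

rank_ℚ(R)=2; free=2−2=0
SNF(R) diag = [3, 6] → torsion [3, 6]

Answer: M ≅ ℤ/3 ⊕ ℤ/6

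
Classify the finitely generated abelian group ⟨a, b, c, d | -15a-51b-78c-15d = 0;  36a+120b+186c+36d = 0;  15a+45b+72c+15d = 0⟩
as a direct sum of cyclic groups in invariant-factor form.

Answer: M ≅ ℤ^1 ⊕ ℤ/3 ⊕ ℤ/6 ⊕ ℤ/6

Derivation:
rank_ℚ(R)=3; free=4−3=1
SNF(R) diag = [3, 6, 6] → torsion [3, 6, 6]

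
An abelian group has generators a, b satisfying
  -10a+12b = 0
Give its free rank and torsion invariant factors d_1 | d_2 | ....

Answer: M ≅ ℤ^1 ⊕ ℤ/2

Derivation:
rank_ℚ(R)=1; free=2−1=1
SNF(R) diag = [2] → torsion [2]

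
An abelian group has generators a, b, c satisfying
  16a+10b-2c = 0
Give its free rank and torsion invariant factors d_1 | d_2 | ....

rank_ℚ(R)=1; free=3−1=2
SNF(R) diag = [2] → torsion [2]

Answer: M ≅ ℤ^2 ⊕ ℤ/2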